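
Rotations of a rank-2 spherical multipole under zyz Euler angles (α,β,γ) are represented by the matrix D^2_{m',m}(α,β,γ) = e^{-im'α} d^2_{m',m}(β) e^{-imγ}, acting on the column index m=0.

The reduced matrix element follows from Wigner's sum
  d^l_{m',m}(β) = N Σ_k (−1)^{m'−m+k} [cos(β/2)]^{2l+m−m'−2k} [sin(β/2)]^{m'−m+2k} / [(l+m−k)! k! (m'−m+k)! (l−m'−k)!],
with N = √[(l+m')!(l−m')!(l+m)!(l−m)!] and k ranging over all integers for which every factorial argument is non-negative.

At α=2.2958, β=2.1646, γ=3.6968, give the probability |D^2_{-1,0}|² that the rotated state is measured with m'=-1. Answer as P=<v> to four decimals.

D^2_{-1,0}(2.2958,2.1646,3.6968) = e^{-i·-1·2.2958}·d^2_{-1,0}(2.1646)·e^{-i·0·3.6968}. Compute d first:
With c≡cos(β/2)=0.469299 and s≡sin(β/2)=0.883040, N=[1·6·2·2]^{1/2}=4.898979
k: max(0,(0)−(-1))=1 … min(2+(0),2−(-1))=2
  k=1: (−1)^0·4.8990/(2)·0.4693^3·0.8830^1 = +0.223565
  k=2: (−1)^1·4.8990/(2)·0.4693^1·0.8830^3 = -0.791526
d^2_{-1,0}(2.1646) = +0.223565 -0.791526 = -0.567961
|D^2_{-1,0}|² = |d^2_{-1,0}(β)|² = (-0.567961)² = 0.322580 (the z-rotation phases have unit modulus)

P=0.3226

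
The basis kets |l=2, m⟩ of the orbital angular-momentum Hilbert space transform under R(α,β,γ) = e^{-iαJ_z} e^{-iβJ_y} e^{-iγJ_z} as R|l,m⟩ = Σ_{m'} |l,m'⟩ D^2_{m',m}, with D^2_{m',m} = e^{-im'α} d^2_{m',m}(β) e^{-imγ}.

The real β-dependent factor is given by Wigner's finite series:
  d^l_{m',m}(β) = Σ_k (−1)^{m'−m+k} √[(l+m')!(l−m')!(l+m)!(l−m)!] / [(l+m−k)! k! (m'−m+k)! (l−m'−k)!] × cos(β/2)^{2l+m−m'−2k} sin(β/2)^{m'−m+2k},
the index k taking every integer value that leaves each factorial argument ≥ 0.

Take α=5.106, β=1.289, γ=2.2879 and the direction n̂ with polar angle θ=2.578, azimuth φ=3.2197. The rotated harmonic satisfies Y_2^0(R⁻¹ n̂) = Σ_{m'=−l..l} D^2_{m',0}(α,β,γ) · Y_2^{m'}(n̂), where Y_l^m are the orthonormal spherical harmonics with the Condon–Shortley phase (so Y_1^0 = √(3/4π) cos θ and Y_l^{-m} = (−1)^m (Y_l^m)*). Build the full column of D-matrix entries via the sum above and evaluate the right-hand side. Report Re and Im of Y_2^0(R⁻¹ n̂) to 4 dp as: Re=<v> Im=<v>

Re=-0.1683 Im=0.0000

Need the full column D^2_{m',0} for m'=−2..2 at α=5.106, β=1.289, γ=2.2879.
cos(β/2)=0.799400, sin(β/2)=0.600799
d^2_{-2,0}: single k=2 term ⇒ +0.565018;  D = -0.398799-0.400256i
d^2_{-1,0}: k∈[1..2] ⇒ +0.751792 -0.424646 = +0.327146;  D = +0.125469-0.302129i
d^2_{0,0}: k∈[0..2] ⇒ +0.408373 -0.922671 +0.130292 = -0.384006;  D = -0.384006+0.000000i
d^2_{1,0}: k∈[0..1] ⇒ -0.751792 +0.424646 = -0.327146;  D = -0.125469-0.302129i
d^2_{2,0}: single k=0 term ⇒ +0.565018;  D = -0.398799+0.400256i
Y_2^{m'}(θ=2.578,φ=3.2197) and Σ D·Y over m':
  (-0.3988-0.4003i)·(+0.1089-0.0172i)  (+0.1255-0.3021i)·(+0.3478-0.0272i)  (-0.3840+0.0000i)·(+0.3607+0.0000i)  (-0.1255-0.3021i)·(-0.3478-0.0272i)  (-0.3988+0.4003i)·(+0.1089+0.0172i)
Y_2^0(R⁻¹ n̂) = -0.168285+0.000000i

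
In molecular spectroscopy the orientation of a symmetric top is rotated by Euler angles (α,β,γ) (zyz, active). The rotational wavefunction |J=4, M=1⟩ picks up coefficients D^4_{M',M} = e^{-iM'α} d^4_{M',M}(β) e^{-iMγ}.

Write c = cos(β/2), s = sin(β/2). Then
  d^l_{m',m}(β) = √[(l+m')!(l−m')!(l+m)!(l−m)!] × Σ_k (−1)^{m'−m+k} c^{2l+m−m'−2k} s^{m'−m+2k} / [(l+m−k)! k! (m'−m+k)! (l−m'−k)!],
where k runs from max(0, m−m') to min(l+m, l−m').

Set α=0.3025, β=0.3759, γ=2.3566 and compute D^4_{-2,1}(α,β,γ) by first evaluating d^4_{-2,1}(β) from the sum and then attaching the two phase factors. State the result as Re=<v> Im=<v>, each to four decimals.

Re=-0.0144 Im=-0.0786

First d^4_{-2,1}(β=0.3759), then the phase factors e^{-i(-2)α} and e^{-i(1)γ}:
With c≡cos(β/2)=0.982389 and s≡sin(β/2)=0.186845, N=[2·720·120·6]^{1/2}=1018.233765
k: max(0,(1)−(-2))=3 … min(4+(1),4−(-2))=5
  k=3: (−1)^0·1018.2338/(72)·0.9824^5·0.1868^3 = +0.084407
  k=4: (−1)^1·1018.2338/(48)·0.9824^3·0.1868^5 = -0.004580
  k=5: (−1)^2·1018.2338/(240)·0.9824^1·0.1868^7 = +0.000033
d^4_{-2,1}(0.3759) = +0.084407 -0.004580 +0.000033 = +0.079860
D = (+0.822502+0.568762i)·(+0.079860)·(-0.707393-0.706820i) = -0.014361-0.078559i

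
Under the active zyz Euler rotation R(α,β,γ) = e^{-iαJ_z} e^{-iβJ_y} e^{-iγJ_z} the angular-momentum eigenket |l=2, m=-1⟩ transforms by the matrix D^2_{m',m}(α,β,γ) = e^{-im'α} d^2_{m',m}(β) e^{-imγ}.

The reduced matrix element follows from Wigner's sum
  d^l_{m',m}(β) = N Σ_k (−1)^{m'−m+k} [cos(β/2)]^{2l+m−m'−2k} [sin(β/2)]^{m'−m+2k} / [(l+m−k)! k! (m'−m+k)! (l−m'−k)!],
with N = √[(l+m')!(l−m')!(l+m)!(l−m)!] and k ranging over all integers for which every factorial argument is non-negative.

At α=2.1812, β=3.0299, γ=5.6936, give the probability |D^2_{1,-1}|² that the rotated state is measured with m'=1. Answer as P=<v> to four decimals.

Split into d^2_{1,-1}(β=3.0299) × two z-phases.
Half-angle: c=0.055817, s=0.998441. N=√(6·1·1·6)=6.000000
Admissible k: 0..1 (factorial args all ≥0)
  k=0: (−1)^2·6.0000/(2)·0.0558^2·0.9984^2 = +0.009318
  k=1: (−1)^3·6.0000/(6)·0.0558^0·0.9984^4 = -0.993779
d^2_{1,-1}(3.0299) = +0.009318 -0.993779 = -0.984461
|D^2_{1,-1}|² = |d^2_{1,-1}(β)|² = (-0.984461)² = 0.969163 (the z-rotation phases have unit modulus)

P=0.9692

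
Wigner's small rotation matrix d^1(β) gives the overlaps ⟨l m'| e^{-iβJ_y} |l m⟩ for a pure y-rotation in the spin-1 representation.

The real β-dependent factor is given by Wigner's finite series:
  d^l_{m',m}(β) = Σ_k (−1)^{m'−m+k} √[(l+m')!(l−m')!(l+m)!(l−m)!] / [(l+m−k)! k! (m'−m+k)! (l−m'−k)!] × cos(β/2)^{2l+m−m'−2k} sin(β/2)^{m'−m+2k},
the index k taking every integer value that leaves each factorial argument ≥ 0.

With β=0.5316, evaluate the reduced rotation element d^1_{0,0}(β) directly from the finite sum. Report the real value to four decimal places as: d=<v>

d^1_{0,0}(β=0.5316) via Wigner's sum:
Half-angle: c=0.964883, s=0.262681. N=√(1·1·1·1)=1.000000
k: max(0,(0)−(0))=0 … min(1+(0),1−(0))=1
  k=0: (−1)^0·1.0000/(1)·0.9649^2·0.2627^0 = +0.930999
  k=1: (−1)^1·1.0000/(1)·0.9649^0·0.2627^2 = -0.069001
d^1_{0,0}(0.5316) = +0.930999 -0.069001 = +0.861997

d=0.8620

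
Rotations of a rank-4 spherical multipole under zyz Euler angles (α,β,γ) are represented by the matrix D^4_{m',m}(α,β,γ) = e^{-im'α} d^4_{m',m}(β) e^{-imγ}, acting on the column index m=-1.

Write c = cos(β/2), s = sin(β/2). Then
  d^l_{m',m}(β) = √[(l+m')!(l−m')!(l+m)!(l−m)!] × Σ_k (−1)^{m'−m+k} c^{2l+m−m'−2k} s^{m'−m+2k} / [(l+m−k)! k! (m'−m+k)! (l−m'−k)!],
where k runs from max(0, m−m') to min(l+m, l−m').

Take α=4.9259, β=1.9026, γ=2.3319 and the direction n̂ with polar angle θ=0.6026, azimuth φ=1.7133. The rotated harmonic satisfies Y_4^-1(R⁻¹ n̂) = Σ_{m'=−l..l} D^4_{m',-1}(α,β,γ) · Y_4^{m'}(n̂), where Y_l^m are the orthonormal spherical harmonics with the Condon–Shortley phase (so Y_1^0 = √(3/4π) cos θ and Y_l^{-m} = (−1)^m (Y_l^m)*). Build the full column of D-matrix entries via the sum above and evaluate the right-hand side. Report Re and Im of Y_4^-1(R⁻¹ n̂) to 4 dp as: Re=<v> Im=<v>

Need the full column D^4_{m',-1} for m'=−4..4 at α=4.9259, β=1.9026, γ=2.3319.
cos(β/2)=0.580625, sin(β/2)=0.814171
d^4_{-4,-1}: single k=3 term ⇒ +0.266514;  D = -0.266252-0.011816i
d^4_{-3,-1}: k∈[2..3] ⇒ +0.201594 -0.660640 = -0.459047;  D = +0.077282+0.452494i
d^4_{-2,-1}: k∈[1..3] ⇒ +0.076846 -0.755496 +0.990332 = +0.311682;  D = +0.289138-0.116382i
d^4_{-1,-1}: k∈[0..3] ⇒ +0.012917 -0.380976 +1.498191 -0.981941 = +0.148191;  D = +0.083207+0.122626i
d^4_{0,-1}: k∈[0..3] ⇒ -0.081003 +0.955636 -1.879022 +0.615772 = -0.388617;  D = +0.268037-0.281388i
d^4_{1,-1}: k∈[0..3] ⇒ +0.253984 -1.498191 +1.472912 -0.193075 = +0.035630;  D = -0.030420-0.018550i
d^4_{2,-1}: k∈[0..2] ⇒ -0.503664 +1.485498 -0.584173 = +0.397660;  D = +0.130393-0.375674i
d^4_{3,-1}: k∈[0..1] ⇒ +0.660640 -0.779392 = -0.118752;  D = -0.117889-0.014283i
d^4_{4,-1}: single k=0 term ⇒ -0.524034;  D = -0.048634-0.521773i
Y_4^{m'}(θ=0.6026,φ=1.7133) and Σ D·Y over m':
  (-0.2663-0.0118i)·(+0.0384-0.0246i)  (+0.0773+0.4525i)·(+0.0778+0.1709i)  (+0.2891-0.1164i)·(-0.3869+0.1133i)  (+0.0832+0.1226i)·(-0.0549-0.3830i)  (+0.2680-0.2814i)·(-0.1310+0.0000i)  (-0.0304-0.0186i)·(+0.0549-0.3830i)  (+0.1304-0.3757i)·(-0.3869-0.1133i)  (-0.1179-0.0143i)·(-0.0778+0.1709i)  (-0.0486-0.5218i)·(+0.0384+0.0246i)
Y_4^-1(R⁻¹ n̂) = -0.252398+0.231476i

Re=-0.2524 Im=0.2315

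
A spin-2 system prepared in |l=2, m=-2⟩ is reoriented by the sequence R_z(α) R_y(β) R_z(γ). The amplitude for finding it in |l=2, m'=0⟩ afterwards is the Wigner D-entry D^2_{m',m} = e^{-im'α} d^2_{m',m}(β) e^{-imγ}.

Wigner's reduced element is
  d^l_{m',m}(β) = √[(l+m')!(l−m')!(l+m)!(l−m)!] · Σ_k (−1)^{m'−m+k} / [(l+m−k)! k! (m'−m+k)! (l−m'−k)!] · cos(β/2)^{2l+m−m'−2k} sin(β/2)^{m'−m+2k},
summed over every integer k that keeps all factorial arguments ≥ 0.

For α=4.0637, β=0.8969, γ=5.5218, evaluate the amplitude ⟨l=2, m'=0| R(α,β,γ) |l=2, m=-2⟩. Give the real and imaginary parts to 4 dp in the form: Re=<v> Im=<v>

Re=0.0180 Im=-0.3735

First d^2_{0,-2}(β=0.8969), then the phase factors e^{-i(0)α} and e^{-i(-2)γ}:
With c≡cos(β/2)=0.901120 and s≡sin(β/2)=0.433569, N=[2·2·1·24]^{1/2}=9.797959
Admissible k: 0..0 (factorial args all ≥0)
  k=0: (−1)^2·9.7980/(4)·0.9011^2·0.4336^2 = +0.373902
d^2_{0,-2}(0.8969) = +0.373902
Attach z-rotation phases: D = e^{-i(0)(4.0637)}·(+0.373902)·e^{-i(-2)(5.5218)} = +0.017950-0.373471i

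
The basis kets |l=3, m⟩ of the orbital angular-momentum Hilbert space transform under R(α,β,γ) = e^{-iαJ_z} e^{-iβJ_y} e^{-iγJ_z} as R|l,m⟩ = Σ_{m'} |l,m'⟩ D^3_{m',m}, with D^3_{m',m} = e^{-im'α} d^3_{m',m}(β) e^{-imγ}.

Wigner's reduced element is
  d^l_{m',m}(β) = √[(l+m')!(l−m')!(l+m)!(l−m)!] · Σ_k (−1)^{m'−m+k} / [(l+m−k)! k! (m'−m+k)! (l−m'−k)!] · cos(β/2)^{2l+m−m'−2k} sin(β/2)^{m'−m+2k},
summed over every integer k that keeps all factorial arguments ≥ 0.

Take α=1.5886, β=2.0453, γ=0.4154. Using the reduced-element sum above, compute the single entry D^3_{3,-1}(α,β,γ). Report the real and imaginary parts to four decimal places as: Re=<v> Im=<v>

Re=-0.1976 Im=0.5219

D^3_{3,-1}(1.5886,2.0453,0.4154) = e^{-i·3·1.5886}·d^3_{3,-1}(2.0453)·e^{-i·-1·0.4154}. Compute d first:
c=cos(2.0453/2)=0.521106, s=sin(2.0453/2)=0.853492; N=√[720·1·2·24]=185.903201
Admissible k: 0..0 (factorial args all ≥0)
  k=0: (−1)^4·185.9032/(48)·0.5211^2·0.8535^4 = +0.558079
d^3_{3,-1}(2.0453) = +0.558079
Attach z-rotation phases: D = e^{-i(3)(1.5886)}·(+0.558079)·e^{-i(-1)(0.4154)} = -0.197635+0.521912i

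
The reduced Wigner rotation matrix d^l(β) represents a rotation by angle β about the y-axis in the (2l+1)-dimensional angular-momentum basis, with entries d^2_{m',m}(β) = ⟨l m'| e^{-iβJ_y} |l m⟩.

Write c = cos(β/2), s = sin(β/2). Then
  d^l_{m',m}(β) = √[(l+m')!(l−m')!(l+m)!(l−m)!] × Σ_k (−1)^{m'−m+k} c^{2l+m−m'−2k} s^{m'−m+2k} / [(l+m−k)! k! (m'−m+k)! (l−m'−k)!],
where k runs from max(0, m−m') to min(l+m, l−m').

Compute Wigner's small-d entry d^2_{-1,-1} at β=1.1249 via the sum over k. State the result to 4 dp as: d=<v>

d=-0.0984

d^2_{-1,-1}(β=1.1249) via Wigner's sum:
Half-angle: c=0.845951, s=0.533260. N=√(1·6·1·6)=6.000000
k∈{0,1} keeps every argument non-negative
  k=0: (−1)^0·6.0000/(6)·0.8460^4·0.5333^0 = +0.512131
  k=1: (−1)^1·6.0000/(2)·0.8460^2·0.5333^2 = -0.610507
d^2_{-1,-1}(1.1249) = +0.512131 -0.610507 = -0.098376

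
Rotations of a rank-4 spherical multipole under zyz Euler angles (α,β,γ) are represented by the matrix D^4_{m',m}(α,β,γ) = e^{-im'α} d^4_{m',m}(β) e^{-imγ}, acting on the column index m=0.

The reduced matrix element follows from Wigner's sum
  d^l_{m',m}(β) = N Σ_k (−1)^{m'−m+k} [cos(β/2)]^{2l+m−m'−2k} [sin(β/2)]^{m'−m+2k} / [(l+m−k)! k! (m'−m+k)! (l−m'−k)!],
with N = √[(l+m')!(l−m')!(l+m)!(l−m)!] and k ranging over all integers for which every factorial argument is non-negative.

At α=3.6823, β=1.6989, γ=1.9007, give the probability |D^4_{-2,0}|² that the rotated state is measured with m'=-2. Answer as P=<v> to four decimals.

P=0.1186

Split into d^4_{-2,0}(β=1.6989) × two z-phases.
With c≡cos(β/2)=0.660396 and s≡sin(β/2)=0.750917, N=[2·720·24·24]^{1/2}=910.735966
The bounds max(0,m−m')=2 and min(l+m,l−m')=4 give 3 terms
  k=2: (−1)^0·910.7360/(96)·0.6604^6·0.7509^2 = +0.443745
  k=3: (−1)^1·910.7360/(36)·0.6604^4·0.7509^4 = -1.529949
  k=4: (−1)^2·910.7360/(96)·0.6604^2·0.7509^6 = +0.741794
d^4_{-2,0}(1.6989) = +0.443745 -1.529949 +0.741794 = -0.344410
|D^4_{-2,0}|² = |d^4_{-2,0}(β)|² = (-0.344410)² = 0.118618 (the z-rotation phases have unit modulus)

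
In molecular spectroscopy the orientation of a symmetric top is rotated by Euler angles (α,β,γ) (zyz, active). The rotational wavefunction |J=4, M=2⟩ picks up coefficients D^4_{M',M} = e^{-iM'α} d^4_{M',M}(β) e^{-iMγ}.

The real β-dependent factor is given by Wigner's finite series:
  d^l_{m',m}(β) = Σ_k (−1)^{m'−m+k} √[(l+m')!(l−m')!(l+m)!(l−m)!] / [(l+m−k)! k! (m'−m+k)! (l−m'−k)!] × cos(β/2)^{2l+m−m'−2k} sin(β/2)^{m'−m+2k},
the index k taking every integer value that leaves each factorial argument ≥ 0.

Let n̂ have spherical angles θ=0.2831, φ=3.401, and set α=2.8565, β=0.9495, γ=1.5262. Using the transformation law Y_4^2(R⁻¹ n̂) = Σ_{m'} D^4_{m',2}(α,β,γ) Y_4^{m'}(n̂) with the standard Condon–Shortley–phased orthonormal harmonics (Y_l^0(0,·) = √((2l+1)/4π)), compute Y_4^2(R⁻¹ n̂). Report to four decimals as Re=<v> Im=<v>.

Need the full column D^4_{m',2} for m'=−4..4 at α=2.8565, β=0.9495, γ=1.5262.
cos(β/2)=0.889407, sin(β/2)=0.457116
d^4_{-4,2}: single k=6 term ⇒ +0.038189;  D = -0.018963+0.033148i
d^4_{-3,2}: k∈[5..6] ⇒ +0.157623 -0.013879 = +0.143744;  D = +0.103586-0.099661i
d^4_{-2,2}: k∈[4..6] ⇒ +0.409826 -0.086605 +0.001906 = +0.325128;  D = -0.288237+0.150423i
d^4_{-1,2}: k∈[3..5] ⇒ +0.751791 -0.297879 +0.015737 = +0.469649;  D = +0.460666-0.091417i
d^4_{0,2}: k∈[2..4] ⇒ +0.981245 -0.691191 +0.068467 = +0.358521;  D = -0.357096-0.031935i
d^4_{1,2}: k∈[1..3] ⇒ +0.853821 -1.127687 +0.198586 = -0.075280;  D = -0.070068-0.027523i
d^4_{2,2}: k∈[0..2] ⇒ +0.391566 -1.241188 +0.409826 = -0.439797;  D = +0.347604+0.269431i
d^4_{3,2}: k∈[0..1] ⇒ -0.752999 +0.596716 = -0.156283;  D = -0.091609-0.126619i
d^4_{4,2}: single k=0 term ⇒ +0.547313;  D = -0.183158-0.515756i
Y_4^{m'}(θ=0.2831,φ=3.401) and Σ D·Y over m':
  (-0.0190+0.0331i)·(+0.0014-0.0023i)  (+0.1036-0.0997i)·(-0.0187+0.0184i)  (-0.2882+0.1504i)·(+0.1236-0.0706i)  (+0.4607-0.0914i)·(-0.4236+0.1124i)  (-0.3571-0.0319i)·(+0.5387+0.0000i)  (-0.0701-0.0275i)·(+0.4236+0.1124i)  (+0.3476+0.2694i)·(+0.1236+0.0706i)  (-0.0916-0.1266i)·(+0.0187+0.0184i)  (-0.1832-0.5158i)·(+0.0014+0.0023i)
Y_4^2(R⁻¹ n̂) = -0.403340+0.149232i

Re=-0.4033 Im=0.1492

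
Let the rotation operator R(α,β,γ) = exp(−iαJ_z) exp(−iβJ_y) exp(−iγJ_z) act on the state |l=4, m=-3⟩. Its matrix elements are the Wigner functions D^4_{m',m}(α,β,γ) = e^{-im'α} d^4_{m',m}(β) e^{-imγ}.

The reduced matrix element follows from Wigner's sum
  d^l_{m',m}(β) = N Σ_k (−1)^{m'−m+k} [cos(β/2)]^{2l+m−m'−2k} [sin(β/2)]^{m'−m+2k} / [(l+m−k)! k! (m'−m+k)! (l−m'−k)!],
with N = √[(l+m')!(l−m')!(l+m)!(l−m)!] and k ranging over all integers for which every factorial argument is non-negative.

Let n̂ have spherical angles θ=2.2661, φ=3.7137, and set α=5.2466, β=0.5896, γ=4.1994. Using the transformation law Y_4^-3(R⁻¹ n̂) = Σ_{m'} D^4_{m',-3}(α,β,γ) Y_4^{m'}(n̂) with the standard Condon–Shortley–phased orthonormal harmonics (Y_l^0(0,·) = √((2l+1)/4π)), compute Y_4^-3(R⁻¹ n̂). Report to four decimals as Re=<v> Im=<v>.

Re=0.3960 Im=0.0893

Need the full column D^4_{m',-3} for m'=−4..4 at α=5.2466, β=0.5896, γ=4.1994.
cos(β/2)=0.956860, sin(β/2)=0.290548
d^4_{-4,-3}: single k=1 term ⇒ +0.603536;  D = -0.339724+0.498842i
d^4_{-3,-3}: k∈[0..1] ⇒ +0.702729 -0.453551 = +0.249178;  D = -0.248673-0.015853i
d^4_{-2,-3}: k∈[0..1] ⇒ -0.798403 +0.220843 = -0.577560;  D = +0.261850+0.514792i
d^4_{-1,-3}: k∈[0..1] ⇒ +0.514279 -0.079029 = +0.435250;  D = +0.233422-0.367364i
d^4_{0,-3}: k∈[0..1] ⇒ -0.232789 +0.021464 = -0.211325;  D = -0.211218-0.006725i
d^4_{1,-3}: k∈[0..1] ⇒ +0.079029 -0.004372 = +0.074657;  D = +0.035949+0.065432i
d^4_{2,-3}: k∈[0..1] ⇒ -0.020362 +0.000626 = -0.019736;  D = +0.010049-0.016987i
d^4_{3,-3}: k∈[0..1] ⇒ +0.003856 -0.000051 = +0.003805;  D = -0.003805+0.000000i
d^4_{4,-3}: single k=0 term ⇒ -0.000473;  D = +0.000241+0.000407i
Y_4^{m'}(θ=2.2661,φ=3.7137) and Σ D·Y over m':
  (-0.3397+0.4988i)·(-0.1012-0.1159i)  (-0.2487-0.0159i)·(-0.0526-0.3592i)  (+0.2618+0.5148i)·(+0.1528-0.3363i)  (+0.2334-0.3674i)·(-0.0249+0.0160i)  (-0.2112-0.0067i)·(-0.3615+0.0000i)  (+0.0359+0.0654i)·(+0.0249+0.0160i)  (+0.0100-0.0170i)·(+0.1528+0.3363i)  (-0.0038+0.0000i)·(+0.0526-0.3592i)  (+0.0002+0.0004i)·(-0.1012+0.1159i)
Y_4^-3(R⁻¹ n̂) = +0.395960+0.089348i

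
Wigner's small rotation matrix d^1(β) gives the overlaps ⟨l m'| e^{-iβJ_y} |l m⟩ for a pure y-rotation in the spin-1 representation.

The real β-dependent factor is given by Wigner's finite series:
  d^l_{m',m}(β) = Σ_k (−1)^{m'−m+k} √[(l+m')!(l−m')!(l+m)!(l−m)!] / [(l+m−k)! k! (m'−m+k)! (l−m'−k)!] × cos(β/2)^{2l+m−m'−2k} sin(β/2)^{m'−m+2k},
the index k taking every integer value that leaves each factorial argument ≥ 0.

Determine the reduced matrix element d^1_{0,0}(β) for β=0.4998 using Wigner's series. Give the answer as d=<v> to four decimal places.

d^1_{0,0}(β=0.4998) via Wigner's sum:
With c≡cos(β/2)=0.968937 and s≡sin(β/2)=0.247307, N=[1·1·1·1]^{1/2}=1.000000
Admissible k: 0..1 (factorial args all ≥0)
  k=0: (−1)^0·1.0000/(1)·0.9689^2·0.2473^0 = +0.938839
  k=1: (−1)^1·1.0000/(1)·0.9689^0·0.2473^2 = -0.061161
d^1_{0,0}(0.4998) = +0.938839 -0.061161 = +0.877678

d=0.8777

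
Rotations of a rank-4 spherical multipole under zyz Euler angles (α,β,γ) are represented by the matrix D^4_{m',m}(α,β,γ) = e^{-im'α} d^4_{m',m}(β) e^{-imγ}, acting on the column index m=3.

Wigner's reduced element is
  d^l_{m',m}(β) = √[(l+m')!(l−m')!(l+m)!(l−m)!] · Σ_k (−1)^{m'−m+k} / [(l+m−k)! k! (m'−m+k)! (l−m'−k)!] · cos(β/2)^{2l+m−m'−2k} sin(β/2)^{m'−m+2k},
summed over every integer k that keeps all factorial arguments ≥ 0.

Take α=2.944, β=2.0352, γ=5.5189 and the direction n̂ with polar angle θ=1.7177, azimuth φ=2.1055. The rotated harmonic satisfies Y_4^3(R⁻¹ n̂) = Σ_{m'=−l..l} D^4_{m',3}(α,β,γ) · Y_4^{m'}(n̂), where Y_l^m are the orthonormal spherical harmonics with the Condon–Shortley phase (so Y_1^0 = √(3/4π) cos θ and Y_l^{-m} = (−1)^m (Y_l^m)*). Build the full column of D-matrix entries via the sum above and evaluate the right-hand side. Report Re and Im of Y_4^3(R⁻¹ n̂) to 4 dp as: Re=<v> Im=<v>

Need the full column D^4_{m',3} for m'=−4..4 at α=2.944, β=2.0352, γ=5.5189.
cos(β/2)=0.525410, sin(β/2)=0.850849
d^4_{-4,3}: single k=7 term ⇒ +0.479747;  D = +0.032747+0.478628i
d^4_{-3,3}: k∈[6..7] ⇒ +0.733180 -0.274677 = +0.458503;  D = +0.059111-0.454676i
d^4_{-2,3}: k∈[5..6] ⇒ +0.726010 -0.634645 = +0.091365;  D = -0.029336+0.086527i
d^4_{-1,3}: k∈[4..5] ⇒ +0.528350 -0.831347 = -0.302997;  D = -0.151727+0.262272i
d^4_{0,3}: k∈[3..4] ⇒ +0.291818 -0.765282 = -0.473464;  D = +0.312927-0.355309i
d^4_{1,3}: k∈[2..3] ⇒ +0.120882 -0.528350 = -0.407468;  D = -0.324096+0.246965i
d^4_{2,3}: k∈[1..2] ⇒ +0.035189 -0.276843 = -0.241654;  D = +0.217222-0.105883i
d^4_{3,3}: k∈[0..1] ⇒ +0.005807 -0.106608 = -0.100801;  D = -0.097517+0.025520i
d^4_{4,3}: single k=0 term ⇒ -0.026600;  D = +0.026555-0.001552i
Y_4^{m'}(θ=1.7177,φ=2.1055) and Σ D·Y over m':
  (+0.0327+0.4786i)·(-0.2280-0.3572i)  (+0.0591-0.4547i)·(-0.1773+0.0059i)  (-0.0293+0.0865i)·(+0.1337-0.2440i)  (-0.1517+0.2623i)·(-0.0995-0.1680i)  (+0.3129-0.3553i)·(+0.2511+0.0000i)  (-0.3241+0.2470i)·(+0.0995-0.1680i)  (+0.2172-0.1059i)·(+0.1337+0.2440i)  (-0.0975+0.0255i)·(+0.1773+0.0059i)  (+0.0266-0.0016i)·(-0.2280+0.3572i)
Y_4^3(R⁻¹ n̂) = +0.351822+0.020697i

Re=0.3518 Im=0.0207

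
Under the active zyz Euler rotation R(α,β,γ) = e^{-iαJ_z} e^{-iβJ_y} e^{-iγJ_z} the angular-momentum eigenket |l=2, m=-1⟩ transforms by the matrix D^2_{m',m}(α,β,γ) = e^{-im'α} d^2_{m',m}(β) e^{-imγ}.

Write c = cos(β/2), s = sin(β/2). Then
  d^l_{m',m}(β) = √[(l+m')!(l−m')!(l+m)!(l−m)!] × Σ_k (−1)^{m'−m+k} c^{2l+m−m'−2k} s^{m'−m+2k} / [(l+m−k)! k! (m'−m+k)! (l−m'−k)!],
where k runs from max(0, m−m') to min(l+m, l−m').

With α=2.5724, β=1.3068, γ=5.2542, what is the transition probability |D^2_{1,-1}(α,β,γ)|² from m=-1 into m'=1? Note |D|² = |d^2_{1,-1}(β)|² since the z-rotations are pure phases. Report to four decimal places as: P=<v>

P=0.3163

D^2_{1,-1}(2.5724,1.3068,5.2542) = e^{-i·1·2.5724}·d^2_{1,-1}(1.3068)·e^{-i·-1·5.2542}. Compute d first:
Half-angle: c=0.794022, s=0.607890. N=√(6·1·1·6)=6.000000
k: max(0,(-1)−(1))=0 … min(2+(-1),2−(1))=1
  k=0: (−1)^2·6.0000/(2)·0.7940^2·0.6079^2 = +0.698933
  k=1: (−1)^3·6.0000/(6)·0.7940^0·0.6079^4 = -0.136552
d^2_{1,-1}(1.3068) = +0.698933 -0.136552 = +0.562380
|D^2_{1,-1}|² = |d^2_{1,-1}(β)|² = (+0.562380)² = 0.316272 (the z-rotation phases have unit modulus)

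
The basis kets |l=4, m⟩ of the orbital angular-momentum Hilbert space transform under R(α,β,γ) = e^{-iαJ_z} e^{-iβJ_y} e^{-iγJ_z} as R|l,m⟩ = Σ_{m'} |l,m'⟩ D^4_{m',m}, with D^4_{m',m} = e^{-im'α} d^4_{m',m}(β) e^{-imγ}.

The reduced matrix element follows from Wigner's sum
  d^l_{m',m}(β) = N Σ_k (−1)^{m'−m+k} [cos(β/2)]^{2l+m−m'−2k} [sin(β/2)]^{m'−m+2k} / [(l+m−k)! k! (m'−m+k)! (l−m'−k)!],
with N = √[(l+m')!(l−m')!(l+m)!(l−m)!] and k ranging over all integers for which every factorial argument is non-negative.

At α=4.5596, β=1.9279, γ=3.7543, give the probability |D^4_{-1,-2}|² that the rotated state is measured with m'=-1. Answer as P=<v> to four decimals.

First d^4_{-1,-2}(β=1.9279), then the phase factors e^{-i(-1)α} and e^{-i(-2)γ}:
With c≡cos(β/2)=0.570280 and s≡sin(β/2)=0.821451, N=[6·120·2·720]^{1/2}=1018.233765
k∈{0,1,2} keeps every argument non-negative
  k=0: (−1)^1·1018.2338/(240)·0.5703^7·0.8215^1 = -0.068365
  k=1: (−1)^2·1018.2338/(48)·0.5703^5·0.8215^3 = +0.709235
  k=2: (−1)^3·1018.2338/(72)·0.5703^3·0.8215^5 = -0.981038
d^4_{-1,-2}(1.9279) = -0.068365 +0.709235 -0.981038 = -0.340168
|D^4_{-1,-2}|² = |d^4_{-1,-2}(β)|² = (-0.340168)² = 0.115714 (the z-rotation phases have unit modulus)

P=0.1157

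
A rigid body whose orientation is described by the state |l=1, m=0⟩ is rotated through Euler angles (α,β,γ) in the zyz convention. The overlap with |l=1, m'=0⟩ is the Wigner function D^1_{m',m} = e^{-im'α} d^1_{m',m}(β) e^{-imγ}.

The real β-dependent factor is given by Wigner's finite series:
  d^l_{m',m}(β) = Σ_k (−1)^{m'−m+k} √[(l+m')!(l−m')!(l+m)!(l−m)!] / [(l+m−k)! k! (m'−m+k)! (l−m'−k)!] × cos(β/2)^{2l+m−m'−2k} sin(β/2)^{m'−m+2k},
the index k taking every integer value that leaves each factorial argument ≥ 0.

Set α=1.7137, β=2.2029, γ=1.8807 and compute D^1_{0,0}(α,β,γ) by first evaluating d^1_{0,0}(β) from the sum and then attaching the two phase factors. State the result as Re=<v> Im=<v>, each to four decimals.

Split into d^1_{0,0}(β=2.2029) × two z-phases.
c=cos(2.2029/2)=0.452303, s=sin(2.2029/2)=0.891864; N=√[1·1·1·1]=1.000000
k∈{0,1} keeps every argument non-negative
  k=0: (−1)^0·1.0000/(1)·0.4523^2·0.8919^0 = +0.204578
  k=1: (−1)^1·1.0000/(1)·0.4523^0·0.8919^2 = -0.795422
d^1_{0,0}(2.2029) = +0.204578 -0.795422 = -0.590843
D = (+1.000000+0.000000i)·(-0.590843)·(+1.000000+0.000000i) = -0.590843+0.000000i

Re=-0.5908 Im=0.0000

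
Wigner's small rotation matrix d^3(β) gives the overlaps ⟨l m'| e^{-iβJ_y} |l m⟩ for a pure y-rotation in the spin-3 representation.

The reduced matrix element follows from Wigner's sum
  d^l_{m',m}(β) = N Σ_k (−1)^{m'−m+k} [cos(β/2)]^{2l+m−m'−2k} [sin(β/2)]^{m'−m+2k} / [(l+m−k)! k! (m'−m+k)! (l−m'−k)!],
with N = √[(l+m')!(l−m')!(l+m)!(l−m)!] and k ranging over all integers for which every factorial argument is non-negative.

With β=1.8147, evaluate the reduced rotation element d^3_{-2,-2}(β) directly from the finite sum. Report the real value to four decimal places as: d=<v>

d=-0.3919

d^3_{-2,-2}(β=1.8147) via Wigner's sum:
Half-angle: c=0.615836, s=0.787875. N=√(1·120·1·120)=120.000000
The bounds max(0,m−m')=0 and min(l+m,l−m')=1 give 2 terms
  k=0: (−1)^0·120.0000/(120)·0.6158^6·0.7879^0 = +0.054549
  k=1: (−1)^1·120.0000/(24)·0.6158^4·0.7879^2 = -0.446420
d^3_{-2,-2}(1.8147) = +0.054549 -0.446420 = -0.391871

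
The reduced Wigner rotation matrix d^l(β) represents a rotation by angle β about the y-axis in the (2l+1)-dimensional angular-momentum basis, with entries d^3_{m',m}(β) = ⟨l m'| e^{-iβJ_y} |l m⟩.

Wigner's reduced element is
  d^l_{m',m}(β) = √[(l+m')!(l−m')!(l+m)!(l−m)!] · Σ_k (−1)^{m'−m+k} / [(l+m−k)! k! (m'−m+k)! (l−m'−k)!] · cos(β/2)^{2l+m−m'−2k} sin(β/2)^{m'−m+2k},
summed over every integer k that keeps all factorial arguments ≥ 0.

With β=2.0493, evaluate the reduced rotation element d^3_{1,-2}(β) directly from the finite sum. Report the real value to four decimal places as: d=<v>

d=0.1954

d^3_{1,-2}(β=2.0493) via Wigner's sum:
With c≡cos(β/2)=0.519398 and s≡sin(β/2)=0.854532, N=[24·2·1·120]^{1/2}=75.894664
The bounds max(0,m−m')=0 and min(l+m,l−m')=1 give 2 terms
  k=0: (−1)^3·75.8947/(12)·0.5194^3·0.8545^3 = -0.552989
  k=1: (−1)^4·75.8947/(24)·0.5194^1·0.8545^5 = +0.748416
d^3_{1,-2}(2.0493) = -0.552989 +0.748416 = +0.195427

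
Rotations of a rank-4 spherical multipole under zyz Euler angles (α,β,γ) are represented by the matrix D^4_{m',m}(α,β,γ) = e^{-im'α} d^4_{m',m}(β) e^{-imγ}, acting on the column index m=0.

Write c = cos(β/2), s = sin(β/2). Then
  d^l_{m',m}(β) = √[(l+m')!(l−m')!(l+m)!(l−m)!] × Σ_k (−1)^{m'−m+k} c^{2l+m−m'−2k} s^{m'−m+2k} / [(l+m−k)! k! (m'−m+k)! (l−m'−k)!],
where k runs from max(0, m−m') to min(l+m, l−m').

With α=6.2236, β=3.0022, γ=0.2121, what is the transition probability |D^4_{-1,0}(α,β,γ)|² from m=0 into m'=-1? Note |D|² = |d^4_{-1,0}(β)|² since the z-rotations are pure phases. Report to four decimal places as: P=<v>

P=0.0884

First d^4_{-1,0}(β=3.0022), then the phase factors e^{-i(-1)α} and e^{-i(0)γ}:
Half-angle: c=0.069640, s=0.997572. N=√(6·120·24·24)=643.987578
k∈{1,2,3,4} keeps every argument non-negative
  k=1: (−1)^0·643.9876/(144)·0.0696^7·0.9976^1 = +0.000000
  k=2: (−1)^1·643.9876/(24)·0.0696^5·0.9976^3 = -0.000044
  k=3: (−1)^2·643.9876/(24)·0.0696^3·0.9976^5 = +0.008953
  k=4: (−1)^3·643.9876/(144)·0.0696^1·0.9976^7 = -0.306185
d^4_{-1,0}(3.0022) = +0.000000 -0.000044 +0.008953 -0.306185 = -0.297275
|D^4_{-1,0}|² = |d^4_{-1,0}(β)|² = (-0.297275)² = 0.088373 (the z-rotation phases have unit modulus)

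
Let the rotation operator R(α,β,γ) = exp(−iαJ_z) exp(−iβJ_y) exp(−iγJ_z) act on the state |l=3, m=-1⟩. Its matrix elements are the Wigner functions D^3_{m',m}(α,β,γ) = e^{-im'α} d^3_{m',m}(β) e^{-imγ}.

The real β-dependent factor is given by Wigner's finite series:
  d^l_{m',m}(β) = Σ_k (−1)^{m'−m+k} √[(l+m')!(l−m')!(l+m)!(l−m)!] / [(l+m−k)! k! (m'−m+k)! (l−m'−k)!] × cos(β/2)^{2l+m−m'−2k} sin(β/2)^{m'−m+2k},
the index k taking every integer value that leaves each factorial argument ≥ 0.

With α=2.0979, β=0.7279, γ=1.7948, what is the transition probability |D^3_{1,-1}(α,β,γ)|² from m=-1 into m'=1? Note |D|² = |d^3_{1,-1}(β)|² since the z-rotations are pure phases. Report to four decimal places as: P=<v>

P=0.2206

D^3_{1,-1}(2.0979,0.7279,1.7948) = e^{-i·1·2.0979}·d^3_{1,-1}(0.7279)·e^{-i·-1·1.7948}. Compute d first:
Half-angle: c=0.934498, s=0.355968. N=√(24·2·2·24)=48.000000
k∈{0,1,2} keeps every argument non-negative
  k=0: (−1)^2·48.0000/(8)·0.9345^4·0.3560^2 = +0.579812
  k=1: (−1)^3·48.0000/(6)·0.9345^2·0.3560^4 = -0.112174
  k=2: (−1)^4·48.0000/(48)·0.9345^0·0.3560^6 = +0.002035
d^3_{1,-1}(0.7279) = +0.579812 -0.112174 +0.002035 = +0.469673
|D^3_{1,-1}|² = |d^3_{1,-1}(β)|² = (+0.469673)² = 0.220593 (the z-rotation phases have unit modulus)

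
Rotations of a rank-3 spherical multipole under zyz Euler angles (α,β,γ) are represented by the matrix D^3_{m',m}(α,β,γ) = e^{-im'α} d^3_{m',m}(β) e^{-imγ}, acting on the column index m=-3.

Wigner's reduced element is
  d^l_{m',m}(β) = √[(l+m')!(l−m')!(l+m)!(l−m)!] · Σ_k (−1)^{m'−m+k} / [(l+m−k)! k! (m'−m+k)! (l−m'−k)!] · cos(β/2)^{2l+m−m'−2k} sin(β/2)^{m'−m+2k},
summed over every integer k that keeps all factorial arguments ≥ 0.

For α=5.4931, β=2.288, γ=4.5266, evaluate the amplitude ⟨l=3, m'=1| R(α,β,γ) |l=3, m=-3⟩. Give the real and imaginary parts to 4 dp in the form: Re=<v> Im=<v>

D^3_{1,-3}(5.4931,2.288,4.5266) = e^{-i·1·5.4931}·d^3_{1,-3}(2.288)·e^{-i·-3·4.5266}. Compute d first:
c=cos(2.288/2)=0.413957, s=sin(2.288/2)=0.910297; N=√[24·2·1·720]=185.903201
k∈{0} keeps every argument non-negative
  k=0: (−1)^4·185.9032/(48)·0.4140^2·0.9103^4 = +0.455708
d^3_{1,-3}(2.288) = +0.455708
D = (+0.703785+0.710413i)·(+0.455708)·(+0.528953+0.848651i) = -0.105097+0.443424i

Re=-0.1051 Im=0.4434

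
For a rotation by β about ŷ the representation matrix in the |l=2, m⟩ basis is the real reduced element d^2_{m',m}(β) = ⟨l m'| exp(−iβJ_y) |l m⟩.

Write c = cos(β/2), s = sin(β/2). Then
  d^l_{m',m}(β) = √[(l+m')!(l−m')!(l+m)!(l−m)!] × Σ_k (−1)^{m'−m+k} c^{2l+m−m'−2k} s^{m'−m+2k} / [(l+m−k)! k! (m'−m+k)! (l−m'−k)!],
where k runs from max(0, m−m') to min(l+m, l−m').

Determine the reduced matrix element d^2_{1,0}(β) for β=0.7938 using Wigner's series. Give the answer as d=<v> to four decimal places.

d=-0.6123

d^2_{1,0}(β=0.7938) via Wigner's sum:
With c≡cos(β/2)=0.922264 and s≡sin(β/2)=0.386561, N=[6·1·2·2]^{1/2}=4.898979
k∈{0,1} keeps every argument non-negative
  k=0: (−1)^1·4.8990/(2)·0.9223^3·0.3866^1 = -0.742778
  k=1: (−1)^2·4.8990/(2)·0.9223^1·0.3866^3 = +0.130492
d^2_{1,0}(0.7938) = -0.742778 +0.130492 = -0.612286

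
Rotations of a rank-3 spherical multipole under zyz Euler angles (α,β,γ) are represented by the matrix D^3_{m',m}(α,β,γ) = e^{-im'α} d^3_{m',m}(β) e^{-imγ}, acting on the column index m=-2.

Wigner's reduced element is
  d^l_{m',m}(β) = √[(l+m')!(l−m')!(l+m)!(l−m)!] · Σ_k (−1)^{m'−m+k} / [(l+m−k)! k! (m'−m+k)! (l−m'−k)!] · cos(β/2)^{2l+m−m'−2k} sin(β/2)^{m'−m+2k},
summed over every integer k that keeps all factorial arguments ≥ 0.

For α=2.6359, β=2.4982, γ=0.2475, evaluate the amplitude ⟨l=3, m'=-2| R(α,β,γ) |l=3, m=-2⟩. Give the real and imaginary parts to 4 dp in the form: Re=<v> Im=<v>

First d^3_{-2,-2}(β=2.4982), then the phase factors e^{-i(-2)α} and e^{-i(-2)γ}:
With c≡cos(β/2)=0.316176 and s≡sin(β/2)=0.948700, N=[1·120·1·120]^{1/2}=120.000000
The bounds max(0,m−m')=0 and min(l+m,l−m')=1 give 2 terms
  k=0: (−1)^0·120.0000/(120)·0.3162^6·0.9487^0 = +0.000999
  k=1: (−1)^1·120.0000/(24)·0.3162^4·0.9487^2 = -0.044972
d^3_{-2,-2}(2.4982) = +0.000999 -0.044972 = -0.043973
Attach z-rotation phases: D = e^{-i(-2)(2.6359)}·(-0.043973)·e^{-i(-2)(0.2475)} = -0.038240+0.021711i

Re=-0.0382 Im=0.0217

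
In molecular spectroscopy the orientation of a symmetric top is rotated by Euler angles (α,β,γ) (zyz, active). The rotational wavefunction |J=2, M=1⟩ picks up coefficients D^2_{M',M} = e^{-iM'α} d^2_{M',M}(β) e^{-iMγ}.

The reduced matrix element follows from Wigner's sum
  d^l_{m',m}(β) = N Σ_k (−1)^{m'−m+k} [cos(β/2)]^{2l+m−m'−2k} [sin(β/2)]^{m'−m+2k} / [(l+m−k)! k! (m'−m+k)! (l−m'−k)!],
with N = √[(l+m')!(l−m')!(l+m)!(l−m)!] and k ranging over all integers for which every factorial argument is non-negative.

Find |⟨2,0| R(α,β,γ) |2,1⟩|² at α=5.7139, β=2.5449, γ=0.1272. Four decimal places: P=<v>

D^2_{0,1}(5.7139,2.5449,0.1272) = e^{-i·0·5.7139}·d^2_{0,1}(2.5449)·e^{-i·1·0.1272}. Compute d first:
With c≡cos(β/2)=0.293940 and s≡sin(β/2)=0.955824, N=[2·2·6·1]^{1/2}=4.898979
The bounds max(0,m−m')=1 and min(l+m,l−m')=2 give 2 terms
  k=1: (−1)^0·4.8990/(2)·0.2939^3·0.9558^1 = +0.059461
  k=2: (−1)^1·4.8990/(2)·0.2939^1·0.9558^3 = -0.628735
d^2_{0,1}(2.5449) = +0.059461 -0.628735 = -0.569275
|D^2_{0,1}|² = |d^2_{0,1}(β)|² = (-0.569275)² = 0.324074 (the z-rotation phases have unit modulus)

P=0.3241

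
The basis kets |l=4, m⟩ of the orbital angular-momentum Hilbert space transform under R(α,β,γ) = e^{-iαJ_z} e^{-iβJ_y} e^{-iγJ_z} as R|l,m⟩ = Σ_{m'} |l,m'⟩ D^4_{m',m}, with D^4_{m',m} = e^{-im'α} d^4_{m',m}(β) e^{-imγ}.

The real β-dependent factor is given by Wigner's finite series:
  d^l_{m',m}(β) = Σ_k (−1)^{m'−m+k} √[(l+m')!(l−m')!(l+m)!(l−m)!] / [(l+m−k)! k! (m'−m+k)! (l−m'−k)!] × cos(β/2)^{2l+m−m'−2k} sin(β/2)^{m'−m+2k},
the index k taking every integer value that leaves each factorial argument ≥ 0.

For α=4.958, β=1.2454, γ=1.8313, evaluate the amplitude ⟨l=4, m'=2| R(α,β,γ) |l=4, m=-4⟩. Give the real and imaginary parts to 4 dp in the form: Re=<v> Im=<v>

First d^4_{2,-4}(β=1.2454), then the phase factors e^{-i(2)α} and e^{-i(-4)γ}:
c=cos(1.2454/2)=0.812307, s=sin(1.2454/2)=0.583231; N=√[720·2·1·40320]=7619.763776
k∈{0} keeps every argument non-negative
  k=0: (−1)^6·7619.7638/(1440)·0.8123^2·0.5832^6 = +0.137423
d^4_{2,-4}(1.2454) = +0.137423
Phases: e^{-i·(2)·4.958}=-0.881757+0.471704i, e^{-i·(-4)·1.8313}=+0.504482+0.863422i ⇒ D=-0.117100-0.071922i

Re=-0.1171 Im=-0.0719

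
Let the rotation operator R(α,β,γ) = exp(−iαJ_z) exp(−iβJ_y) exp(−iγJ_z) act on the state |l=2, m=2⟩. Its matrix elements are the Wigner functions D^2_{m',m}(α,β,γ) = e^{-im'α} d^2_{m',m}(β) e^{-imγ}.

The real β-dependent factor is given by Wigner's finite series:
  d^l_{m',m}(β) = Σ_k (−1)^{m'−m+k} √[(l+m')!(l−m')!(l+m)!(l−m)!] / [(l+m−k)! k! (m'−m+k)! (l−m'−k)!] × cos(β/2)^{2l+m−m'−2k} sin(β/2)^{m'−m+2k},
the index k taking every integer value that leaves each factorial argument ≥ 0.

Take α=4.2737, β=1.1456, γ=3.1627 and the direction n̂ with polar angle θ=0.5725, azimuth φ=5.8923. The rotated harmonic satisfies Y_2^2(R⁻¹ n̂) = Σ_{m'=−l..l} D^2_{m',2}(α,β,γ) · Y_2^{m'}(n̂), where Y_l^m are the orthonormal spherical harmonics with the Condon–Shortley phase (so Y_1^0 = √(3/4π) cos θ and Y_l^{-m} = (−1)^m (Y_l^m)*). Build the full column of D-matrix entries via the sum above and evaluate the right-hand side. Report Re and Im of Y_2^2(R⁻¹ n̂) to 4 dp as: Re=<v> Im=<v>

Need the full column D^2_{m',2} for m'=−2..2 at α=4.2737, β=1.1456, γ=3.1627.
cos(β/2)=0.840387, sin(β/2)=0.541987
d^2_{-2,2}: single k=4 term ⇒ +0.086289;  D = -0.052304+0.068631i
d^2_{-1,2}: single k=3 term ⇒ +0.267594;  D = -0.123784-0.237243i
d^2_{0,2}: single k=2 term ⇒ +0.508174;  D = +0.507721-0.021446i
d^2_{1,2}: single k=1 term ⇒ +0.643364;  D = -0.248447+0.593457i
d^2_{2,2}: single k=0 term ⇒ +0.498789;  D = -0.334716-0.369805i
Y_2^{m'}(θ=0.5725,φ=5.8923) and Σ D·Y over m':
  (-0.0523+0.0686i)·(+0.0804+0.0799i)  (-0.1238-0.2372i)·(+0.3252+0.1340i)  (+0.5077-0.0214i)·(+0.3531+0.0000i)  (-0.2484+0.5935i)·(-0.3252+0.1340i)  (-0.3347-0.3698i)·(+0.0804-0.0799i)
Y_2^2(R⁻¹ n̂) = +0.105927-0.329322i

Re=0.1059 Im=-0.3293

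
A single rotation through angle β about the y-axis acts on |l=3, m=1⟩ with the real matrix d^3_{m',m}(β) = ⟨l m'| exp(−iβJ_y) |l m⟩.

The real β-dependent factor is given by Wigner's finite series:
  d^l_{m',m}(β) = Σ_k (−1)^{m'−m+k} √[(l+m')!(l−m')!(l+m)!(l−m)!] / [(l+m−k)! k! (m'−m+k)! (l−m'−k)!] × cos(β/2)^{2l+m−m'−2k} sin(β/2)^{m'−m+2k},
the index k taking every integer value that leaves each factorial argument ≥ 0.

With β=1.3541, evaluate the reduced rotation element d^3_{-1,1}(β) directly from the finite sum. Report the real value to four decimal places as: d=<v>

d=0.1809

d^3_{-1,1}(β=1.3541) via Wigner's sum:
With c≡cos(β/2)=0.779424 and s≡sin(β/2)=0.626496, N=[2·24·24·2]^{1/2}=48.000000
k: max(0,(1)−(-1))=2 … min(3+(1),3−(-1))=4
  k=2: (−1)^0·48.0000/(8)·0.7794^4·0.6265^2 = +0.869129
  k=3: (−1)^1·48.0000/(6)·0.7794^2·0.6265^4 = -0.748708
  k=4: (−1)^2·48.0000/(48)·0.7794^0·0.6265^6 = +0.060466
d^3_{-1,1}(1.3541) = +0.869129 -0.748708 +0.060466 = +0.180887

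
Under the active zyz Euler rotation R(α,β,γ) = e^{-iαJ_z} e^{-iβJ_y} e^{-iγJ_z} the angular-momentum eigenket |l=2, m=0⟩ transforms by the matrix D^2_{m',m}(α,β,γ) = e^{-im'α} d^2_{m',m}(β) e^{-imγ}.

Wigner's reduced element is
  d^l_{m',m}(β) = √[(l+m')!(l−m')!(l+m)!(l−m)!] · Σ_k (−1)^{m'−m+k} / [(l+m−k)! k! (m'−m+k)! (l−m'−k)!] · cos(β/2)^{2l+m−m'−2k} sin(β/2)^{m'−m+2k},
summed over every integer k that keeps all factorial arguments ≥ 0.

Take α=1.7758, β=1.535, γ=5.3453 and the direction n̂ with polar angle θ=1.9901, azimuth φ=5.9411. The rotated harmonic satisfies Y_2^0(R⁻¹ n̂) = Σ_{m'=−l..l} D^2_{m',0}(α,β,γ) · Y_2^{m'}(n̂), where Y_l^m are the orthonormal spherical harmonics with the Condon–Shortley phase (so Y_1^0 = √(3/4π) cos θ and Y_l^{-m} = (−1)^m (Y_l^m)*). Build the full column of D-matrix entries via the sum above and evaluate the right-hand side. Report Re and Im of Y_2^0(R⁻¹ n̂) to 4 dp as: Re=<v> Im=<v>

Re=-0.0888 Im=0.0000

Need the full column D^2_{m',0} for m'=−2..2 at α=1.7758, β=1.535, γ=5.3453.
cos(β/2)=0.719649, sin(β/2)=0.694338
d^2_{-2,0}: single k=2 term ⇒ +0.611588;  D = -0.560898-0.243789i
d^2_{-1,0}: k∈[1..2] ⇒ +0.633882 -0.590078 = +0.043804;  D = -0.008917+0.042887i
d^2_{0,0}: k∈[0..2] ⇒ +0.268215 -0.998719 +0.232426 = -0.498079;  D = -0.498079+0.000000i
d^2_{1,0}: k∈[0..1] ⇒ -0.633882 +0.590078 = -0.043804;  D = +0.008917+0.042887i
d^2_{2,0}: single k=0 term ⇒ +0.611588;  D = -0.560898+0.243789i
Y_2^{m'}(θ=1.9901,φ=5.9411) and Σ D·Y over m':
  (-0.5609-0.2438i)·(+0.2497+0.2037i)  (-0.0089+0.0429i)·(-0.2706-0.0964i)  (-0.4981+0.0000i)·(-0.1586+0.0000i)  (+0.0089+0.0429i)·(+0.2706-0.0964i)  (-0.5609+0.2438i)·(+0.2497-0.2037i)
Y_2^0(R⁻¹ n̂) = -0.088766+0.000000i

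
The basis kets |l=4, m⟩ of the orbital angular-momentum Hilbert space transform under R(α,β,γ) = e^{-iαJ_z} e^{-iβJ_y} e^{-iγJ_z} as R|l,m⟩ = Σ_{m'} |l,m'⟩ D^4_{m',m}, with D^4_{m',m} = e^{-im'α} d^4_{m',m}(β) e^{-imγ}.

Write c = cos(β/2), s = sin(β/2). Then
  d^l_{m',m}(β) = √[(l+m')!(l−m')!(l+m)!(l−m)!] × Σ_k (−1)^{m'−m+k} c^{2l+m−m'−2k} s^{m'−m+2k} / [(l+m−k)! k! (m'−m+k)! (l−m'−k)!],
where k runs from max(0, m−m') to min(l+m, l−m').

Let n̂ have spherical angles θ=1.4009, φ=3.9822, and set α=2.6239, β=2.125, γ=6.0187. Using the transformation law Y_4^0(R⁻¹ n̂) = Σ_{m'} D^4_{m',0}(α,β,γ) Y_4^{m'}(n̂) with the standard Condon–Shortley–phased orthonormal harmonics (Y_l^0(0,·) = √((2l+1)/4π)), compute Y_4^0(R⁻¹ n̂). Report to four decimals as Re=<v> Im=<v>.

Need the full column D^4_{m',0} for m'=−4..4 at α=2.6239, β=2.125, γ=6.0187.
cos(β/2)=0.486690, sin(β/2)=0.873575
d^4_{-4,0}: single k=4 term ⇒ +0.273375;  D = -0.131057-0.239912i
d^4_{-3,0}: k∈[3..4] ⇒ +0.215390 -0.693939 = -0.478549;  D = +0.008479-0.478474i
d^4_{-2,0}: k∈[2..4] ⇒ +0.096213 -0.826607 +0.998680 = +0.268286;  D = +0.136878-0.230742i
d^4_{-1,0}: k∈[1..4] ⇒ +0.025269 -0.488458 +1.573705 -0.845023 = +0.265493;  D = -0.230704+0.131386i
d^4_{0,0}: k∈[0..4] ⇒ +0.003148 -0.162268 +1.176283 -1.684322 +0.339157 = -0.328003;  D = -0.328003+0.000000i
d^4_{1,0}: k∈[0..3] ⇒ -0.025269 +0.488458 -1.573705 +0.845023 = -0.265493;  D = +0.230704+0.131386i
d^4_{2,0}: k∈[0..2] ⇒ +0.096213 -0.826607 +0.998680 = +0.268286;  D = +0.136878+0.230742i
d^4_{3,0}: k∈[0..1] ⇒ -0.215390 +0.693939 = +0.478549;  D = -0.008479-0.478474i
d^4_{4,0}: single k=0 term ⇒ +0.273375;  D = -0.131057+0.239912i
Y_4^{m'}(θ=1.4009,φ=3.9822) and Σ D·Y over m':
  (-0.1311-0.2399i)·(-0.4075+0.0915i)  (+0.0085-0.4785i)·(+0.1649+0.1177i)  (+0.1369-0.2307i)·(+0.0286+0.2583i)  (-0.2307+0.1314i)·(+0.1472-0.1645i)  (-0.3280+0.0000i)·(+0.2297+0.0000i)  (+0.2307+0.1314i)·(-0.1472-0.1645i)  (+0.1369+0.2307i)·(+0.0286-0.2583i)  (-0.0085-0.4785i)·(-0.1649+0.1177i)  (-0.1311+0.2399i)·(-0.4075-0.0915i)
Y_4^0(R⁻¹ n̂) = +0.293129+0.000000i

Re=0.2931 Im=0.0000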